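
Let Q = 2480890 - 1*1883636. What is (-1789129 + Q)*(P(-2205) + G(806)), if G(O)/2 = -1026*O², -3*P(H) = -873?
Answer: 1588832283354375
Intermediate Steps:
P(H) = 291 (P(H) = -⅓*(-873) = 291)
Q = 597254 (Q = 2480890 - 1883636 = 597254)
G(O) = -2052*O² (G(O) = 2*(-1026*O²) = -2052*O²)
(-1789129 + Q)*(P(-2205) + G(806)) = (-1789129 + 597254)*(291 - 2052*806²) = -1191875*(291 - 2052*649636) = -1191875*(291 - 1333053072) = -1191875*(-1333052781) = 1588832283354375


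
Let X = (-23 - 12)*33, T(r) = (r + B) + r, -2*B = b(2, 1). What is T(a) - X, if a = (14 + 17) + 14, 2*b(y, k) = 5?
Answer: 4975/4 ≈ 1243.8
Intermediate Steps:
b(y, k) = 5/2 (b(y, k) = (½)*5 = 5/2)
B = -5/4 (B = -½*5/2 = -5/4 ≈ -1.2500)
a = 45 (a = 31 + 14 = 45)
T(r) = -5/4 + 2*r (T(r) = (r - 5/4) + r = (-5/4 + r) + r = -5/4 + 2*r)
X = -1155 (X = -35*33 = -1155)
T(a) - X = (-5/4 + 2*45) - 1*(-1155) = (-5/4 + 90) + 1155 = 355/4 + 1155 = 4975/4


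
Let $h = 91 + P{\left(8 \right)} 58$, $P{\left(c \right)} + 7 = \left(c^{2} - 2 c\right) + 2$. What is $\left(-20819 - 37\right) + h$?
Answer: $-18271$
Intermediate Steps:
$P{\left(c \right)} = -5 + c^{2} - 2 c$ ($P{\left(c \right)} = -7 + \left(\left(c^{2} - 2 c\right) + 2\right) = -7 + \left(2 + c^{2} - 2 c\right) = -5 + c^{2} - 2 c$)
$h = 2585$ ($h = 91 + \left(-5 + 8^{2} - 16\right) 58 = 91 + \left(-5 + 64 - 16\right) 58 = 91 + 43 \cdot 58 = 91 + 2494 = 2585$)
$\left(-20819 - 37\right) + h = \left(-20819 - 37\right) + 2585 = -20856 + 2585 = -18271$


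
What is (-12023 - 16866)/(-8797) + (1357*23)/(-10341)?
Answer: 24177982/90969777 ≈ 0.26578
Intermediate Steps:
(-12023 - 16866)/(-8797) + (1357*23)/(-10341) = -28889*(-1/8797) + 31211*(-1/10341) = 28889/8797 - 31211/10341 = 24177982/90969777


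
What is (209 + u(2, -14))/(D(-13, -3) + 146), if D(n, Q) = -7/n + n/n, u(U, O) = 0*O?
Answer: 2717/1918 ≈ 1.4166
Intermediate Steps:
u(U, O) = 0
D(n, Q) = 1 - 7/n (D(n, Q) = -7/n + 1 = 1 - 7/n)
(209 + u(2, -14))/(D(-13, -3) + 146) = (209 + 0)/((-7 - 13)/(-13) + 146) = 209/(-1/13*(-20) + 146) = 209/(20/13 + 146) = 209/(1918/13) = 209*(13/1918) = 2717/1918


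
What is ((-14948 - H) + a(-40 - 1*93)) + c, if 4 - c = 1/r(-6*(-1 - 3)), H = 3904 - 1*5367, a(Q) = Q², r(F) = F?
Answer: 100991/24 ≈ 4208.0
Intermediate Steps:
H = -1463 (H = 3904 - 5367 = -1463)
c = 95/24 (c = 4 - 1/((-6*(-1 - 3))) = 4 - 1/((-6*(-4))) = 4 - 1/24 = 95/24 ≈ 3.9583)
((-14948 - H) + a(-40 - 1*93)) + c = ((-14948 - 1*(-1463)) + (-40 - 1*93)²) + 95/24 = ((-14948 + 1463) + (-40 - 93)²) + 95/24 = (-13485 + (-133)²) + 95/24 = (-13485 + 17689) + 95/24 = 4204 + 95/24 = 100991/24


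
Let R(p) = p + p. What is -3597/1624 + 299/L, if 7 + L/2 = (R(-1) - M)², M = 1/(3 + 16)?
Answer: -45632525/816872 ≈ -55.862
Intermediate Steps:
R(p) = 2*p
M = 1/19 ≈ 0.052632
L = -2012/361 (L = -14 + 2*(2*(-1) - 1*1/19)² = -14 + 2*(-2 - 1/19)² = -14 + 2*(-39/19)² = -14 + 2*(1521/361) = -14 + 3042/361 = -2012/361 ≈ -5.5734)
-3597/1624 + 299/L = -3597/1624 + 299/(-2012/361) = -3597*1/1624 + 299*(-361/2012) = -3597/1624 - 107939/2012 = -45632525/816872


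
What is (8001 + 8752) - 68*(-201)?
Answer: 30421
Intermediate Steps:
(8001 + 8752) - 68*(-201) = 16753 + 13668 = 30421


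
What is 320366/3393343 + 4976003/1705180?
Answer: 17431566643909/5786260616740 ≈ 3.0126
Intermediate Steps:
320366/3393343 + 4976003/1705180 = 17431566643909/5786260616740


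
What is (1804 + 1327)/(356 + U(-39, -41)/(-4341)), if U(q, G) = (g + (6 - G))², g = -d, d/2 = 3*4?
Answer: 13591671/1544867 ≈ 8.7980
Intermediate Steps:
d = 24 (d = 2*(3*4) = 2*12 = 24)
g = -24 (g = -1*24 = -24)
U(q, G) = (-18 - G)² (U(q, G) = (-24 + (6 - G))² = (-18 - G)²)
(1804 + 1327)/(356 + U(-39, -41)/(-4341)) = (1804 + 1327)/(356 + (18 - 41)²/(-4341)) = 3131/(356 + (-23)²*(-1/4341)) = 3131/(356 + 529*(-1/4341)) = 3131/(356 - 529/4341) = 3131/(1544867/4341) = 3131*(4341/1544867) = 13591671/1544867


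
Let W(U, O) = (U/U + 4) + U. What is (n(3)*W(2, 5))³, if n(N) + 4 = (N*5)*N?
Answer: 23639903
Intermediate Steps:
W(U, O) = 5 + U (W(U, O) = (1 + 4) + U = 5 + U)
n(N) = -4 + 5*N² (n(N) = -4 + (N*5)*N = -4 + (5*N)*N = -4 + 5*N²)
(n(3)*W(2, 5))³ = ((-4 + 5*3²)*(5 + 2))³ = ((-4 + 5*9)*7)³ = ((-4 + 45)*7)³ = (41*7)³ = 287³ = 23639903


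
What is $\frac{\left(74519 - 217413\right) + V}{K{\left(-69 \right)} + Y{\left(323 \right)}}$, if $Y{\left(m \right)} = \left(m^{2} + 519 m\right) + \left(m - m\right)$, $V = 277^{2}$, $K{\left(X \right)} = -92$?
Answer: $- \frac{66165}{271874} \approx -0.24337$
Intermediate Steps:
$V = 76729$
$Y{\left(m \right)} = m^{2} + 519 m$ ($Y{\left(m \right)} = \left(m^{2} + 519 m\right) + 0 = m^{2} + 519 m$)
$\frac{\left(74519 - 217413\right) + V}{K{\left(-69 \right)} + Y{\left(323 \right)}} = \frac{\left(74519 - 217413\right) + 76729}{-92 + 323 \left(519 + 323\right)} = \frac{-142894 + 76729}{-92 + 323 \cdot 842} = - \frac{66165}{-92 + 271966} = - \frac{66165}{271874}$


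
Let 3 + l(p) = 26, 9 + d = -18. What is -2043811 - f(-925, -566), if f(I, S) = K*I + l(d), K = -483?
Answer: -2490609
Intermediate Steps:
d = -27 (d = -9 - 18 = -27)
l(p) = 23 (l(p) = -3 + 26 = 23)
f(I, S) = 23 - 483*I (f(I, S) = -483*I + 23 = 23 - 483*I)
-2043811 - f(-925, -566) = -2043811 - (23 - 483*(-925)) = -2043811 - (23 + 446775) = -2043811 - 1*446798 = -2043811 - 446798 = -2490609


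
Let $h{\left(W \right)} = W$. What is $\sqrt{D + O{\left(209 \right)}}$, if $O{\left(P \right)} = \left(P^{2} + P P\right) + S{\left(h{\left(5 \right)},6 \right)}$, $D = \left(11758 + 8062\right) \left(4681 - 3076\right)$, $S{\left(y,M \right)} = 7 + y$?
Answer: $\sqrt{31898474} \approx 5647.9$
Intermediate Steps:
$D = 31811100$ ($D = 19820 \cdot 1605 = 31811100$)
$O{\left(P \right)} = 12 + 2 P^{2}$ ($O{\left(P \right)} = \left(P^{2} + P P\right) + \left(7 + 5\right) = \left(P^{2} + P^{2}\right) + 12 = 2 P^{2} + 12 = 12 + 2 P^{2}$)
$\sqrt{D + O{\left(209 \right)}} = \sqrt{31811100 + \left(12 + 2 \cdot 209^{2}\right)} = \sqrt{31811100 + \left(12 + 2 \cdot 43681\right)} = \sqrt{31811100 + \left(12 + 87362\right)} = \sqrt{31811100 + 87374} = \sqrt{31898474}$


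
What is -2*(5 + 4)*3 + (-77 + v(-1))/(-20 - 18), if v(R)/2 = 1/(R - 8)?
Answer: -17773/342 ≈ -51.968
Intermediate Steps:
v(R) = 2/(-8 + R) (v(R) = 2/(R - 8) = 2/(-8 + R))
-2*(5 + 4)*3 + (-77 + v(-1))/(-20 - 18) = -2*(5 + 4)*3 + (-77 + 2/(-8 - 1))/(-20 - 18) = -2*9*3 + (-77 + 2/(-9))/(-38) = -18*3 + (-77 + 2*(-⅑))*(-1/38) = -54 + (-77 - 2/9)*(-1/38) = -54 - 695/9*(-1/38) = -54 + 695/342 = -17773/342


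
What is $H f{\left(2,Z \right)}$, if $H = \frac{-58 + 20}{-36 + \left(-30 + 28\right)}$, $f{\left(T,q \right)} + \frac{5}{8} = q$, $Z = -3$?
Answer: $- \frac{29}{8} \approx -3.625$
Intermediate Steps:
$f{\left(T,q \right)} = - \frac{5}{8} + q$
$H = 1$ ($H = - \frac{38}{-36 - 2} = - \frac{38}{-38} = \left(-38\right) \left(- \frac{1}{38}\right) = 1$)
$H f{\left(2,Z \right)} = 1 \left(- \frac{5}{8} - 3\right) = 1 \left(- \frac{29}{8}\right) = - \frac{29}{8}$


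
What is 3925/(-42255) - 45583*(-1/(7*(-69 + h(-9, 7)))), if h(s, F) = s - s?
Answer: -128533696/1360611 ≈ -94.468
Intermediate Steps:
h(s, F) = 0
3925/(-42255) - 45583*(-1/(7*(-69 + h(-9, 7)))) = 3925/(-42255) - 45583*(-1/(7*(-69 + 0))) = 3925*(-1/42255) - 45583/((-7*(-69))) = -785/8451 - 45583/483 = -128533696/1360611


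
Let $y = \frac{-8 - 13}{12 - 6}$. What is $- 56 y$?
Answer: $196$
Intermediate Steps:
$y = - \frac{7}{2}$ ($y = - \frac{21}{6} = \left(-21\right) \frac{1}{6} = - \frac{7}{2} \approx -3.5$)
$- 56 y = \left(-56\right) \left(- \frac{7}{2}\right) = 196$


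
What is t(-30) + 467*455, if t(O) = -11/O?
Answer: 6374561/30 ≈ 2.1249e+5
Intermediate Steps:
t(-30) + 467*455 = -11/(-30) + 467*455 = -11*(-1/30) + 212485 = 11/30 + 212485 = 6374561/30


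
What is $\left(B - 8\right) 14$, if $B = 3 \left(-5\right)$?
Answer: $-322$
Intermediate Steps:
$B = -15$
$\left(B - 8\right) 14 = \left(-15 - 8\right) 14 = \left(-23\right) 14 = -322$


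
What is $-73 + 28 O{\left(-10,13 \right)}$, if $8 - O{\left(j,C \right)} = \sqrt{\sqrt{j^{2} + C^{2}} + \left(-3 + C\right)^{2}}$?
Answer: $151 - 28 \sqrt{100 + \sqrt{269}} \approx -151.09$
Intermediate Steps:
$O{\left(j,C \right)} = 8 - \sqrt{\left(-3 + C\right)^{2} + \sqrt{C^{2} + j^{2}}}$ ($O{\left(j,C \right)} = 8 - \sqrt{\sqrt{j^{2} + C^{2}} + \left(-3 + C\right)^{2}} = 8 - \sqrt{\sqrt{C^{2} + j^{2}} + \left(-3 + C\right)^{2}} = 8 - \sqrt{\left(-3 + C\right)^{2} + \sqrt{C^{2} + j^{2}}}$)
$-73 + 28 O{\left(-10,13 \right)} = -73 + 28 \left(8 - \sqrt{\left(-3 + 13\right)^{2} + \sqrt{13^{2} + \left(-10\right)^{2}}}\right) = -73 + 28 \left(8 - \sqrt{10^{2} + \sqrt{169 + 100}}\right) = -73 + 28 \left(8 - \sqrt{100 + \sqrt{269}}\right) = -73 + \left(224 - 28 \sqrt{100 + \sqrt{269}}\right) = 151 - 28 \sqrt{100 + \sqrt{269}}$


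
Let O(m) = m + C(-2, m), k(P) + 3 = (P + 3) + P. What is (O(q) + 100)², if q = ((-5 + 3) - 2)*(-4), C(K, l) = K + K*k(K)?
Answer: 14884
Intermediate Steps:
k(P) = 2*P (k(P) = -3 + ((P + 3) + P) = -3 + ((3 + P) + P) = -3 + (3 + 2*P) = 2*P)
C(K, l) = K + 2*K² (C(K, l) = K + K*(2*K) = K + 2*K²)
q = 16 (q = (-2 - 2)*(-4) = -4*(-4) = 16)
O(m) = 6 + m (O(m) = m - 2*(1 + 2*(-2)) = m - 2*(1 - 4) = m - 2*(-3) = m + 6 = 6 + m)
(O(q) + 100)² = ((6 + 16) + 100)² = (22 + 100)² = 122² = 14884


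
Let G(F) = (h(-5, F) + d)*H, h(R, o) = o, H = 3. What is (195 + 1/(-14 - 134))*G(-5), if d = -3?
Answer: -173154/37 ≈ -4679.8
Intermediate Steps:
G(F) = -9 + 3*F (G(F) = (F - 3)*3 = (-3 + F)*3 = -9 + 3*F)
(195 + 1/(-14 - 134))*G(-5) = (195 + 1/(-14 - 134))*(-9 + 3*(-5)) = (195 + 1/(-148))*(-9 - 15) = (195 - 1/148)*(-24) = (28859/148)*(-24) = -173154/37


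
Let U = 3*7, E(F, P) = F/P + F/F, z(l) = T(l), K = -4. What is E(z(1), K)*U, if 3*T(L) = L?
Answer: 77/4 ≈ 19.250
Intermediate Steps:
T(L) = L/3
z(l) = l/3
E(F, P) = 1 + F/P (E(F, P) = F/P + 1 = 1 + F/P)
U = 21
E(z(1), K)*U = (((1/3)*1 - 4)/(-4))*21 = -(1/3 - 4)/4*21 = -1/4*(-11/3)*21 = (11/12)*21 = 77/4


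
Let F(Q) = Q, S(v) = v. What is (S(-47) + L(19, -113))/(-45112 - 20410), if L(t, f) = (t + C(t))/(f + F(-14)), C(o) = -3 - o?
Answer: 2983/4160647 ≈ 0.00071696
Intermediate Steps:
L(t, f) = -3/(-14 + f) (L(t, f) = (t + (-3 - t))/(f - 14) = -3/(-14 + f))
(S(-47) + L(19, -113))/(-45112 - 20410) = (-47 - 3/(-14 - 113))/(-45112 - 20410) = (-47 - 3/(-127))/(-65522) = (-47 - 3*(-1/127))*(-1/65522) = (-47 + 3/127)*(-1/65522) = -5966/127*(-1/65522) = 2983/4160647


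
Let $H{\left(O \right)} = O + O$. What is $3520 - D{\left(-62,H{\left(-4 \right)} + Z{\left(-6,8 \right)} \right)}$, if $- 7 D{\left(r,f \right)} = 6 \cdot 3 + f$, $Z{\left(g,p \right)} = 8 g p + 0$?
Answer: $\frac{24266}{7} \approx 3466.6$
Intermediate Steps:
$H{\left(O \right)} = 2 O$
$Z{\left(g,p \right)} = 8 g p$ ($Z{\left(g,p \right)} = 8 g p + 0 = 8 g p$)
$D{\left(r,f \right)} = - \frac{18}{7} - \frac{f}{7}$ ($D{\left(r,f \right)} = - \frac{6 \cdot 3 + f}{7} = - \frac{18 + f}{7} = - \frac{18}{7} - \frac{f}{7}$)
$3520 - D{\left(-62,H{\left(-4 \right)} + Z{\left(-6,8 \right)} \right)} = 3520 - \left(- \frac{18}{7} - \frac{2 \left(-4\right) + 8 \left(-6\right) 8}{7}\right) = 3520 - \left(- \frac{18}{7} - \frac{-8 - 384}{7}\right) = 3520 - \left(- \frac{18}{7} - -56\right) = 3520 - \left(- \frac{18}{7} + 56\right) = 3520 - \frac{374}{7} = \frac{24266}{7}$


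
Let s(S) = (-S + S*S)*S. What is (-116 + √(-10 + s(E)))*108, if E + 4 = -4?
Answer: -12528 + 108*I*√586 ≈ -12528.0 + 2614.4*I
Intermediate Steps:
E = -8 (E = -4 - 4 = -8)
s(S) = S*(S² - S) (s(S) = (-S + S²)*S = (S² - S)*S = S*(S² - S))
(-116 + √(-10 + s(E)))*108 = (-116 + √(-10 + (-8)²*(-1 - 8)))*108 = (-116 + √(-10 + 64*(-9)))*108 = (-116 + √(-10 - 576))*108 = (-116 + √(-586))*108 = (-116 + I*√586)*108 = -12528 + 108*I*√586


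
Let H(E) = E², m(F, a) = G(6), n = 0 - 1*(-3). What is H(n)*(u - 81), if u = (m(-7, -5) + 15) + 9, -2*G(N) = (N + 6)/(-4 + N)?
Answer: -540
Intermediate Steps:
G(N) = -(6 + N)/(2*(-4 + N)) (G(N) = -(N + 6)/(2*(-4 + N)) = -(6 + N)/(2*(-4 + N)))
n = 3 (n = 0 + 3 = 3)
m(F, a) = -3 (m(F, a) = (-6 - 1*6)/(2*(-4 + 6)) = (½)*(-6 - 6)/2 = (½)*(½)*(-12) = -3)
u = 21 (u = (-3 + 15) + 9 = 12 + 9 = 21)
H(n)*(u - 81) = 3²*(21 - 81) = 9*(-60) = -540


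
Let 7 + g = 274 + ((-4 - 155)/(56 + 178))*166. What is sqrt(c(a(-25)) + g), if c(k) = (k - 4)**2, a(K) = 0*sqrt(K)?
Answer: sqrt(258882)/39 ≈ 13.046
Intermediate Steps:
a(K) = 0
c(k) = (-4 + k)**2
g = 6014/39 (g = -7 + (274 + ((-4 - 155)/(56 + 178))*166) = -7 + (274 - 159/234*166) = -7 + (274 - 159*1/234*166) = -7 + (274 - 53/78*166) = -7 + (274 - 4399/39) = -7 + 6287/39 = 6014/39 ≈ 154.21)
sqrt(c(a(-25)) + g) = sqrt((-4 + 0)**2 + 6014/39) = sqrt((-4)**2 + 6014/39) = sqrt(16 + 6014/39) = sqrt(6638/39) = sqrt(258882)/39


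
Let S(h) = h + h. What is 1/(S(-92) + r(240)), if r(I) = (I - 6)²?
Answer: 1/54572 ≈ 1.8324e-5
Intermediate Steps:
r(I) = (-6 + I)²
S(h) = 2*h
1/(S(-92) + r(240)) = 1/(2*(-92) + (-6 + 240)²) = 1/(-184 + 234²) = 1/(-184 + 54756) = 1/54572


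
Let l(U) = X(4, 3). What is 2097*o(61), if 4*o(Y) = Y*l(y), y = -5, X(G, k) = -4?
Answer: -127917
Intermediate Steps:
l(U) = -4
o(Y) = -Y (o(Y) = (Y*(-4))/4 = (-4*Y)/4 = -Y)
2097*o(61) = 2097*(-1*61) = 2097*(-61) = -127917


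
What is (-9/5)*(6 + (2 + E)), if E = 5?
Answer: -117/5 ≈ -23.400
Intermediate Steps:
(-9/5)*(6 + (2 + E)) = (-9/5)*(6 + (2 + 5)) = (-9*⅕)*(6 + 7) = -9/5*13 = -117/5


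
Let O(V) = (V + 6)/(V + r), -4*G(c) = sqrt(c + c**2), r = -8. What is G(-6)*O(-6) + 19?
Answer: 19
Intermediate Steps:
G(c) = -sqrt(c + c**2)/4
O(V) = (6 + V)/(-8 + V) (O(V) = (V + 6)/(V - 8) = (6 + V)/(-8 + V))
G(-6)*O(-6) + 19 = (-sqrt(30)/4)*((6 - 6)/(-8 - 6)) + 19 = (-sqrt(30)/4)*(0/(-14)) + 19 = (-sqrt(30)/4)*(-1/14*0) + 19 = -sqrt(30)/4*0 + 19 = 0 + 19 = 19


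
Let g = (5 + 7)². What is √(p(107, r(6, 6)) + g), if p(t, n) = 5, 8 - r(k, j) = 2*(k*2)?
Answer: √149 ≈ 12.207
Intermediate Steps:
r(k, j) = 8 - 4*k (r(k, j) = 8 - 2*k*2 = 8 - 2*2*k = 8 - 4*k)
g = 144 (g = 12² = 144)
√(p(107, r(6, 6)) + g) = √(5 + 144) = √149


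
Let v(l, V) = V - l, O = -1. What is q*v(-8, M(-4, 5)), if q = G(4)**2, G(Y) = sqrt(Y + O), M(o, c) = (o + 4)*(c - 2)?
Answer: 24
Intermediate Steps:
M(o, c) = (-2 + c)*(4 + o) (M(o, c) = (4 + o)*(-2 + c) = (-2 + c)*(4 + o))
G(Y) = sqrt(-1 + Y) (G(Y) = sqrt(Y - 1) = sqrt(-1 + Y))
q = 3 (q = (sqrt(-1 + 4))**2 = (sqrt(3))**2 = 3)
q*v(-8, M(-4, 5)) = 3*((-8 - 2*(-4) + 4*5 + 5*(-4)) - 1*(-8)) = 3*((-8 + 8 + 20 - 20) + 8) = 3*(0 + 8) = 3*8 = 24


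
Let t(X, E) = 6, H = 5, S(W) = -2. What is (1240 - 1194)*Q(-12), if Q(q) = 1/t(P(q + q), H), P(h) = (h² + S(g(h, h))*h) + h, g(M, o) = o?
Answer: 23/3 ≈ 7.6667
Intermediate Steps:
P(h) = h² - h (P(h) = (h² - 2*h) + h = h² - h)
Q(q) = ⅙ (Q(q) = 1/6 = ⅙)
(1240 - 1194)*Q(-12) = (1240 - 1194)*(⅙) = 46*(⅙) = 23/3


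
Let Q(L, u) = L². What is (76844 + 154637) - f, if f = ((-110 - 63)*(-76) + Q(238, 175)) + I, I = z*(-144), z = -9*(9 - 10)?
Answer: 162985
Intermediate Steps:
z = 9 (z = -9*(-1) = 9)
I = -1296 (I = 9*(-144) = -1296)
f = 68496 (f = ((-110 - 63)*(-76) + 238²) - 1296 = (-173*(-76) + 56644) - 1296 = (13148 + 56644) - 1296 = 69792 - 1296 = 68496)
(76844 + 154637) - f = (76844 + 154637) - 1*68496 = 231481 - 68496 = 162985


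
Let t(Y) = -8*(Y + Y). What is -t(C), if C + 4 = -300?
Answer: -4864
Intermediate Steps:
C = -304 (C = -4 - 300 = -304)
t(Y) = -16*Y
-t(C) = -(-16)*(-304) = -1*4864 = -4864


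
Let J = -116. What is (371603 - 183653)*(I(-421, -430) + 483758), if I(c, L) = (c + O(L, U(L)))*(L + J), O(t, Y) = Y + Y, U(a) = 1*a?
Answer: 222379432800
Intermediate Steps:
U(a) = a
O(t, Y) = 2*Y
I(c, L) = (-116 + L)*(c + 2*L) (I(c, L) = (c + 2*L)*(L - 116) = (c + 2*L)*(-116 + L) = (-116 + L)*(c + 2*L))
(371603 - 183653)*(I(-421, -430) + 483758) = (371603 - 183653)*((-232*(-430) - 116*(-421) + 2*(-430)**2 - 430*(-421)) + 483758) = 187950*((99760 + 48836 + 2*184900 + 181030) + 483758) = 187950*((99760 + 48836 + 369800 + 181030) + 483758) = 187950*(699426 + 483758) = 187950*1183184 = 222379432800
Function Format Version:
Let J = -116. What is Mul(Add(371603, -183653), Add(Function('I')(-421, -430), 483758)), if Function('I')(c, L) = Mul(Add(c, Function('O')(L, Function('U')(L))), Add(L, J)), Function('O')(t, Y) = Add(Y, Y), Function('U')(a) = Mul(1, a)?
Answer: 222379432800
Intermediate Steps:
Function('U')(a) = a
Function('O')(t, Y) = Mul(2, Y)
Function('I')(c, L) = Mul(Add(-116, L), Add(c, Mul(2, L))) (Function('I')(c, L) = Mul(Add(c, Mul(2, L)), Add(L, -116)) = Mul(Add(c, Mul(2, L)), Add(-116, L)) = Mul(Add(-116, L), Add(c, Mul(2, L))))
Mul(Add(371603, -183653), Add(Function('I')(-421, -430), 483758)) = Mul(Add(371603, -183653), Add(Add(Mul(-232, -430), Mul(-116, -421), Mul(2, Pow(-430, 2)), Mul(-430, -421)), 483758)) = Mul(187950, Add(Add(99760, 48836, Mul(2, 184900), 181030), 483758)) = Mul(187950, Add(Add(99760, 48836, 369800, 181030), 483758)) = Mul(187950, Add(699426, 483758)) = Mul(187950, 1183184) = 222379432800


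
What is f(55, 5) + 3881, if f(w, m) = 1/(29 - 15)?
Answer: 54335/14 ≈ 3881.1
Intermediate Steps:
f(w, m) = 1/14
f(55, 5) + 3881 = 1/14 + 3881 = 54335/14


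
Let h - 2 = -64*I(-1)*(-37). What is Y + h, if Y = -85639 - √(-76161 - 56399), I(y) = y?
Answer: -88005 - 4*I*√8285 ≈ -88005.0 - 364.09*I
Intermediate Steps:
h = -2366 (h = 2 - 64*(-1)*(-37) = 2 + 64*(-37) = 2 - 2368 = -2366)
Y = -85639 - 4*I*√8285 (Y = -85639 - √(-132560) = -85639 - 4*I*√8285 ≈ -85639.0 - 364.09*I)
Y + h = (-85639 - 4*I*√8285) - 2366 = -88005 - 4*I*√8285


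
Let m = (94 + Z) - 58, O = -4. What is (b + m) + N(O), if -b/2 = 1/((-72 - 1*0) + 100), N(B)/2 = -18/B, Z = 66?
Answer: 1553/14 ≈ 110.93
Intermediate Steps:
m = 102 (m = (94 + 66) - 58 = 160 - 58 = 102)
N(B) = -36/B (N(B) = 2*(-18/B) = -36/B)
b = -1/14 (b = -2/((-72 - 1*0) + 100) = -2/((-72 + 0) + 100) = -2/(-72 + 100) = -2/28 = -2*1/28 = -1/14 ≈ -0.071429)
(b + m) + N(O) = (-1/14 + 102) - 36/(-4) = 1427/14 - 36*(-¼) = 1427/14 + 9 = 1553/14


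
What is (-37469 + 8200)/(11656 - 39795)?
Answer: 29269/28139 ≈ 1.0402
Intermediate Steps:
(-37469 + 8200)/(11656 - 39795) = -29269/(-28139) = -29269*(-1/28139) = 29269/28139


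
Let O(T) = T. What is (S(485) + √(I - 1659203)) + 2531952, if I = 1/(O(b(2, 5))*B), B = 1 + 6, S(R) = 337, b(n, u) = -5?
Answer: 2532289 + I*√2032523710/35 ≈ 2.5323e+6 + 1288.1*I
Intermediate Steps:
B = 7
I = -1/35 (I = 1/(-5*7) = 1/(-35) = -1/35 ≈ -0.028571)
(S(485) + √(I - 1659203)) + 2531952 = (337 + √(-1/35 - 1659203)) + 2531952 = (337 + √(-58072106/35)) + 2531952 = (337 + I*√2032523710/35) + 2531952 = 2532289 + I*√2032523710/35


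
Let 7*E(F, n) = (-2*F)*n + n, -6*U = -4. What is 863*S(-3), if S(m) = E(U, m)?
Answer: 863/7 ≈ 123.29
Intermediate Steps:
U = ⅔ (U = -⅙*(-4) = ⅔ ≈ 0.66667)
E(F, n) = n/7 - 2*F*n/7 (E(F, n) = ((-2*F)*n + n)/7 = (-2*F*n + n)/7 = (n - 2*F*n)/7 = n/7 - 2*F*n/7)
S(m) = -m/21 (S(m) = m*(1 - 2*⅔)/7 = m*(1 - 4/3)/7 = (⅐)*m*(-⅓) = -m/21)
863*S(-3) = 863*(-1/21*(-3)) = 863*(⅐) = 863/7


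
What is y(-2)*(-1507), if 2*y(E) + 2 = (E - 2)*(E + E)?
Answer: -10549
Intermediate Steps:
y(E) = -1 + E*(-2 + E) (y(E) = -1 + ((E - 2)*(E + E))/2 = -1 + ((-2 + E)*(2*E))/2 = -1 + (2*E*(-2 + E))/2 = -1 + E*(-2 + E))
y(-2)*(-1507) = (-1 + (-2)² - 2*(-2))*(-1507) = (-1 + 4 + 4)*(-1507) = 7*(-1507) = -10549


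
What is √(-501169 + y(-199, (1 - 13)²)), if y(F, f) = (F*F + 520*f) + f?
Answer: 4*I*√24159 ≈ 621.73*I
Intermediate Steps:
y(F, f) = F² + 521*f (y(F, f) = (F² + 520*f) + f = F² + 521*f)
√(-501169 + y(-199, (1 - 13)²)) = √(-501169 + ((-199)² + 521*(1 - 13)²)) = √(-501169 + (39601 + 521*(-12)²)) = √(-501169 + (39601 + 521*144)) = √(-501169 + (39601 + 75024)) = √(-501169 + 114625) = √(-386544) = 4*I*√24159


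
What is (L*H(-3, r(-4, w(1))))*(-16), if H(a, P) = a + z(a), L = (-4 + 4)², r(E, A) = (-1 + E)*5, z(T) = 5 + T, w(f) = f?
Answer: 0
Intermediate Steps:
r(E, A) = -5 + 5*E
L = 0 (L = 0² = 0)
H(a, P) = 5 + 2*a (H(a, P) = a + (5 + a) = 5 + 2*a)
(L*H(-3, r(-4, w(1))))*(-16) = (0*(5 + 2*(-3)))*(-16) = (0*(5 - 6))*(-16) = (0*(-1))*(-16) = 0*(-16) = 0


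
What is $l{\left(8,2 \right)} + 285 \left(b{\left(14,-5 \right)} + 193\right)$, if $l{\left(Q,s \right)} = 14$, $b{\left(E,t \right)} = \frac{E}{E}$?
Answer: $55304$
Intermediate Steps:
$b{\left(E,t \right)} = 1$
$l{\left(8,2 \right)} + 285 \left(b{\left(14,-5 \right)} + 193\right) = 14 + 285 \left(1 + 193\right) = 14 + 285 \cdot 194 = 14 + 55290 = 55304$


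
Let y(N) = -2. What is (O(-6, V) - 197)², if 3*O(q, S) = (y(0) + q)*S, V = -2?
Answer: 330625/9 ≈ 36736.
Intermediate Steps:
O(q, S) = S*(-2 + q)/3 (O(q, S) = ((-2 + q)*S)/3 = (S*(-2 + q))/3 = S*(-2 + q)/3)
(O(-6, V) - 197)² = ((⅓)*(-2)*(-2 - 6) - 197)² = ((⅓)*(-2)*(-8) - 197)² = (16/3 - 197)² = (-575/3)² = 330625/9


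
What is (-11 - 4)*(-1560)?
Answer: 23400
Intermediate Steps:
(-11 - 4)*(-1560) = -15*(-1560) = 23400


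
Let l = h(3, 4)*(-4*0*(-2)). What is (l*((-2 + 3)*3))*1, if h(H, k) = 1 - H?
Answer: 0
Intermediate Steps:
l = 0 (l = (1 - 1*3)*(-4*0*(-2)) = (1 - 3)*(0*(-2)) = -2*0 = 0)
(l*((-2 + 3)*3))*1 = (0*((-2 + 3)*3))*1 = (0*(1*3))*1 = (0*3)*1 = 0*1 = 0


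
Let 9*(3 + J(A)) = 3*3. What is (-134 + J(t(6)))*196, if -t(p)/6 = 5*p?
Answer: -26656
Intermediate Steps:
t(p) = -30*p
J(A) = -2 (J(A) = -3 + (3*3)/9 = -3 + (1/9)*9 = -3 + 1 = -2)
(-134 + J(t(6)))*196 = (-134 - 2)*196 = -136*196 = -26656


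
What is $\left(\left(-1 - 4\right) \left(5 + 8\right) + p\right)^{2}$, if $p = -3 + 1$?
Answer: $4489$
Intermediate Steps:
$p = -2$
$\left(\left(-1 - 4\right) \left(5 + 8\right) + p\right)^{2} = \left(\left(-1 - 4\right) \left(5 + 8\right) - 2\right)^{2} = \left(\left(-5\right) 13 - 2\right)^{2} = \left(-65 - 2\right)^{2} = \left(-67\right)^{2} = 4489$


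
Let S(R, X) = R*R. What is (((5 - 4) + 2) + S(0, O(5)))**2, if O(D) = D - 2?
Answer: 9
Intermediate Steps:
O(D) = -2 + D
S(R, X) = R**2
(((5 - 4) + 2) + S(0, O(5)))**2 = (((5 - 4) + 2) + 0**2)**2 = ((1 + 2) + 0)**2 = (3 + 0)**2 = 3**2 = 9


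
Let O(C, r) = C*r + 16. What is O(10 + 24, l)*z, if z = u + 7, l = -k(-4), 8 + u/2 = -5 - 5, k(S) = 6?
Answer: 5452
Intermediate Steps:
u = -36 (u = -16 + 2*(-5 - 5) = -16 + 2*(-10) = -16 - 20 = -36)
l = -6 (l = -1*6 = -6)
O(C, r) = 16 + C*r
z = -29 (z = -36 + 7 = -29)
O(10 + 24, l)*z = (16 + (10 + 24)*(-6))*(-29) = (16 + 34*(-6))*(-29) = (16 - 204)*(-29) = -188*(-29) = 5452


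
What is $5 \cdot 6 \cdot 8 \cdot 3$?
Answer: $720$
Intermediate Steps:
$5 \cdot 6 \cdot 8 \cdot 3 = 30 \cdot 8 \cdot 3 = 240 \cdot 3 = 720$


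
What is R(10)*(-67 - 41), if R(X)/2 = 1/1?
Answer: -216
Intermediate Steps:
R(X) = 2 (R(X) = 2/1 = 2*1 = 2)
R(10)*(-67 - 41) = 2*(-67 - 41) = 2*(-108) = -216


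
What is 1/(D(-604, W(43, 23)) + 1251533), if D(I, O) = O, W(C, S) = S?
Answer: 1/1251556 ≈ 7.9901e-7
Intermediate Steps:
1/(D(-604, W(43, 23)) + 1251533) = 1/(23 + 1251533) = 1/1251556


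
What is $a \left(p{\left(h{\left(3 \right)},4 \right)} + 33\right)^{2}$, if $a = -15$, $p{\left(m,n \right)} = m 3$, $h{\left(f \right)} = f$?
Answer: $-26460$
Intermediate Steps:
$p{\left(m,n \right)} = 3 m$
$a \left(p{\left(h{\left(3 \right)},4 \right)} + 33\right)^{2} = - 15 \left(3 \cdot 3 + 33\right)^{2} = - 15 \left(9 + 33\right)^{2} = - 15 \cdot 42^{2} = \left(-15\right) 1764 = -26460$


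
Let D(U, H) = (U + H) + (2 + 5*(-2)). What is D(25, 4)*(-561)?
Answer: -11781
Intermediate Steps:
D(U, H) = -8 + H + U (D(U, H) = (H + U) + (2 - 10) = (H + U) - 8 = -8 + H + U)
D(25, 4)*(-561) = (-8 + 4 + 25)*(-561) = 21*(-561) = -11781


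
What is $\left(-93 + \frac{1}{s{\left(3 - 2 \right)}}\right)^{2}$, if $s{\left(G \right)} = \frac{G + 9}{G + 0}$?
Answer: $\frac{863041}{100} \approx 8630.4$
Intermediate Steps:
$s{\left(G \right)} = \frac{9 + G}{G}$
$\left(-93 + \frac{1}{s{\left(3 - 2 \right)}}\right)^{2} = \left(-93 + \frac{1}{\frac{1}{3 - 2} \left(9 + \left(3 - 2\right)\right)}\right)^{2} = \left(-93 + \frac{1}{1^{-1} \left(9 + 1\right)}\right)^{2} = \left(-93 + \frac{1}{1 \cdot 10}\right)^{2} = \left(-93 + \frac{1}{10}\right)^{2} = \left(- \frac{929}{10}\right)^{2} = \frac{863041}{100}$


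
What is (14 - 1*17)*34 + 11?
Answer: -91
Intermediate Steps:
(14 - 1*17)*34 + 11 = (14 - 17)*34 + 11 = -3*34 + 11 = -102 + 11 = -91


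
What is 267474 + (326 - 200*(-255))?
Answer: 318800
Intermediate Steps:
267474 + (326 - 200*(-255)) = 267474 + (326 + 51000) = 267474 + 51326 = 318800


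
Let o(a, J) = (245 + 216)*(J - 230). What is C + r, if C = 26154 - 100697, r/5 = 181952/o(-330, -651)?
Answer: -30275878323/406141 ≈ -74545.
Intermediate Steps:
o(a, J) = -106030 + 461*J (o(a, J) = 461*(-230 + J) = -106030 + 461*J)
r = -909760/406141 (r = 5*(181952/(-106030 + 461*(-651))) = 5*(181952/(-106030 - 300111)) = 5*(181952/(-406141)) = 5*(181952*(-1/406141)) = 5*(-181952/406141) = -909760/406141 ≈ -2.2400)
C = -74543
C + r = -74543 - 909760/406141 = -30275878323/406141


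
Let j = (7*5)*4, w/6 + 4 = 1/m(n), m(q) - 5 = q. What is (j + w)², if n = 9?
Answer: 664225/49 ≈ 13556.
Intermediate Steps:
m(q) = 5 + q
w = -165/7 (w = -24 + 6/(5 + 9) = -24 + 6/14 = -24 + 6*(1/14) = -24 + 3/7 = -165/7 ≈ -23.571)
j = 140 (j = 35*4 = 140)
(j + w)² = (140 - 165/7)² = (815/7)² = 664225/49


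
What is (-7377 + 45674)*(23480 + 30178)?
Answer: 2054940426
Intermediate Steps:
(-7377 + 45674)*(23480 + 30178) = 38297*53658 = 2054940426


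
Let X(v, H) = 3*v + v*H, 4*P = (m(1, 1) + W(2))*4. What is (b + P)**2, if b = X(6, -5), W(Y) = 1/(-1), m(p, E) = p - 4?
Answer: 256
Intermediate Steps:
m(p, E) = -4 + p
W(Y) = -1
P = -4 (P = (((-4 + 1) - 1)*4)/4 = ((-3 - 1)*4)/4 = (-4*4)/4 = (1/4)*(-16) = -4)
X(v, H) = 3*v + H*v
b = -12 (b = 6*(3 - 5) = 6*(-2) = -12)
(b + P)**2 = (-12 - 4)**2 = (-16)**2 = 256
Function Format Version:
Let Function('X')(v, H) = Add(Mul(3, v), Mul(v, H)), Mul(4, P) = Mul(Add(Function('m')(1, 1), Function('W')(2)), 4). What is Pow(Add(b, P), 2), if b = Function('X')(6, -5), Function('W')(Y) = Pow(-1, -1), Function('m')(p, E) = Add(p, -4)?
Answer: 256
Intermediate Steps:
Function('m')(p, E) = Add(-4, p)
Function('W')(Y) = -1
P = -4 (P = Mul(Rational(1, 4), Mul(Add(Add(-4, 1), -1), 4)) = Mul(Rational(1, 4), Mul(Add(-3, -1), 4)) = Mul(Rational(1, 4), Mul(-4, 4)) = Mul(Rational(1, 4), -16) = -4)
Function('X')(v, H) = Add(Mul(3, v), Mul(H, v))
b = -12 (b = Mul(6, Add(3, -5)) = Mul(6, -2) = -12)
Pow(Add(b, P), 2) = Pow(Add(-12, -4), 2) = Pow(-16, 2) = 256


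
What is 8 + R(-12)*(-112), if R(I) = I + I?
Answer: 2696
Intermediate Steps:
R(I) = 2*I
8 + R(-12)*(-112) = 8 + (2*(-12))*(-112) = 8 - 24*(-112) = 8 + 2688 = 2696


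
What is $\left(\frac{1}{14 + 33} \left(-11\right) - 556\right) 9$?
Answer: $- \frac{235287}{47} \approx -5006.1$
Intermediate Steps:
$\left(\frac{1}{14 + 33} \left(-11\right) - 556\right) 9 = \left(\frac{1}{47} \left(-11\right) - 556\right) 9 = \left(- \frac{11}{47} - 556\right) 9 = \left(- \frac{26143}{47}\right) 9 = - \frac{235287}{47}$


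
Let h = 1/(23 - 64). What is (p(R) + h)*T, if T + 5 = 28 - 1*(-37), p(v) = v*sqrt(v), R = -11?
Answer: -60/41 - 660*I*sqrt(11) ≈ -1.4634 - 2189.0*I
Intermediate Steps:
p(v) = v**(3/2)
T = 60 (T = -5 + (28 - 1*(-37)) = -5 + (28 + 37) = -5 + 65 = 60)
h = -1/41 (h = 1/(-41) = -1/41 ≈ -0.024390)
(p(R) + h)*T = ((-11)**(3/2) - 1/41)*60 = (-11*I*sqrt(11) - 1/41)*60 = (-1/41 - 11*I*sqrt(11))*60 = -60/41 - 660*I*sqrt(11)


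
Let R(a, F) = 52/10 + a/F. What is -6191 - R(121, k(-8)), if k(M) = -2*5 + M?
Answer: -557053/90 ≈ -6189.5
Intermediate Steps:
k(M) = -10 + M
R(a, F) = 26/5 + a/F (R(a, F) = 52*(⅒) + a/F = 26/5 + a/F)
-6191 - R(121, k(-8)) = -6191 - (26/5 + 121/(-10 - 8)) = -6191 - (26/5 + 121/(-18)) = -6191 - (26/5 + 121*(-1/18)) = -6191 - (26/5 - 121/18) = -6191 - 1*(-137/90) = -6191 + 137/90 = -557053/90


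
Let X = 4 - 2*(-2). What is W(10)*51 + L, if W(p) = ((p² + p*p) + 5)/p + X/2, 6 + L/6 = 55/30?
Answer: 2449/2 ≈ 1224.5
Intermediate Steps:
X = 8 (X = 4 + 4 = 8)
L = -25 (L = -36 + 6*(55/30) = -36 + 6*(55*(1/30)) = -36 + 6*(11/6) = -36 + 11 = -25)
W(p) = 4 + (5 + 2*p²)/p (W(p) = ((p² + p*p) + 5)/p + 8/2 = ((p² + p²) + 5)/p + 8*(½) = (2*p² + 5)/p + 4 = (5 + 2*p²)/p + 4 = 4 + (5 + 2*p²)/p)
W(10)*51 + L = (4 + 2*10 + 5/10)*51 - 25 = (4 + 20 + 5*(⅒))*51 - 25 = (4 + 20 + ½)*51 - 25 = (49/2)*51 - 25 = 2499/2 - 25 = 2449/2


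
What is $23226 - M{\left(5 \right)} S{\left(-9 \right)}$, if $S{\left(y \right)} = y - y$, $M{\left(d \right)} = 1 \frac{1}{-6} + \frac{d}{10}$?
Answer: $23226$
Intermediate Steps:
$M{\left(d \right)} = - \frac{1}{6} + \frac{d}{10}$ ($M{\left(d \right)} = 1 \left(- \frac{1}{6}\right) + d \frac{1}{10} = - \frac{1}{6} + \frac{d}{10}$)
$S{\left(y \right)} = 0$
$23226 - M{\left(5 \right)} S{\left(-9 \right)} = 23226 - \left(- \frac{1}{6} + \frac{1}{10} \cdot 5\right) 0 = 23226 - \left(- \frac{1}{6} + \frac{1}{2}\right) 0 = 23226 - \frac{1}{3} \cdot 0 = 23226 - 0 = 23226 + 0 = 23226$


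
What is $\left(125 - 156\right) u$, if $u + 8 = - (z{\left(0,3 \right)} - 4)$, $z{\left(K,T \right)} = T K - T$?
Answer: $31$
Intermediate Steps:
$z{\left(K,T \right)} = - T + K T$ ($z{\left(K,T \right)} = K T - T = - T + K T$)
$u = -1$ ($u = -8 - \left(3 \left(-1 + 0\right) - 4\right) = -8 - \left(3 \left(-1\right) - 4\right) = -8 - \left(-3 - 4\right) = -8 - -7 = -8 + 7 = -1$)
$\left(125 - 156\right) u = \left(125 - 156\right) \left(-1\right) = \left(-31\right) \left(-1\right) = 31$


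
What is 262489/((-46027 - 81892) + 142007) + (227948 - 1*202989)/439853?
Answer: 115808196509/6196649064 ≈ 18.689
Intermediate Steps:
262489/((-46027 - 81892) + 142007) + (227948 - 1*202989)/439853 = 262489/(-127919 + 142007) + (227948 - 202989)*(1/439853) = 262489/14088 + 24959*(1/439853) = 262489*(1/14088) + 24959/439853 = 262489/14088 + 24959/439853 = 115808196509/6196649064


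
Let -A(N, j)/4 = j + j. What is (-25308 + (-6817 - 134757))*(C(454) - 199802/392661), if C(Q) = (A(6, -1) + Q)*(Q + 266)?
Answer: -21797218207227916/392661 ≈ -5.5512e+10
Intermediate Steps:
A(N, j) = -8*j (A(N, j) = -4*(j + j) = -8*j)
C(Q) = (8 + Q)*(266 + Q) (C(Q) = (-8*(-1) + Q)*(Q + 266) = (8 + Q)*(266 + Q))
(-25308 + (-6817 - 134757))*(C(454) - 199802/392661) = (-25308 + (-6817 - 134757))*((2128 + 454² + 274*454) - 199802/392661) = (-25308 - 141574)*((2128 + 206116 + 124396) - 199802*1/392661) = -166882*(332640 - 199802/392661) = -166882*130614555238/392661 = -21797218207227916/392661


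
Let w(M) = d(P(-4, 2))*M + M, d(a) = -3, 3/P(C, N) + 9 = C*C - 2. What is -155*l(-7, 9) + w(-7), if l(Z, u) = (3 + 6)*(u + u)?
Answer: -25096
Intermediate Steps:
P(C, N) = 3/(-11 + C²) (P(C, N) = 3/(-9 + (C*C - 2)) = 3/(-9 + (C² - 2)) = 3/(-9 + (-2 + C²)) = 3/(-11 + C²))
l(Z, u) = 18*u (l(Z, u) = 9*(2*u) = 18*u)
w(M) = -2*M (w(M) = -3*M + M = -2*M)
-155*l(-7, 9) + w(-7) = -2790*9 - 2*(-7) = -155*162 + 14 = -25110 + 14 = -25096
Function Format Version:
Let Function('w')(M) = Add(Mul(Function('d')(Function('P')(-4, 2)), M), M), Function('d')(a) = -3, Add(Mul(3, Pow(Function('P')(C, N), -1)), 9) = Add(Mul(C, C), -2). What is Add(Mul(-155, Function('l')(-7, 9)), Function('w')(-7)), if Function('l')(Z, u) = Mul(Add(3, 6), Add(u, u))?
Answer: -25096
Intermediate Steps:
Function('P')(C, N) = Mul(3, Pow(Add(-11, Pow(C, 2)), -1)) (Function('P')(C, N) = Mul(3, Pow(Add(-9, Add(Mul(C, C), -2)), -1)) = Mul(3, Pow(Add(-9, Add(Pow(C, 2), -2)), -1)) = Mul(3, Pow(Add(-9, Add(-2, Pow(C, 2))), -1)) = Mul(3, Pow(Add(-11, Pow(C, 2)), -1)))
Function('l')(Z, u) = Mul(18, u) (Function('l')(Z, u) = Mul(9, Mul(2, u)) = Mul(18, u))
Function('w')(M) = Mul(-2, M) (Function('w')(M) = Add(Mul(-3, M), M) = Mul(-2, M))
Add(Mul(-155, Function('l')(-7, 9)), Function('w')(-7)) = Add(Mul(-155, Mul(18, 9)), Mul(-2, -7)) = Add(Mul(-155, 162), 14) = Add(-25110, 14) = -25096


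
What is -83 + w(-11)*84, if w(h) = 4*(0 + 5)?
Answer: 1597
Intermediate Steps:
w(h) = 20 (w(h) = 4*5 = 20)
-83 + w(-11)*84 = -83 + 20*84 = -83 + 1680 = 1597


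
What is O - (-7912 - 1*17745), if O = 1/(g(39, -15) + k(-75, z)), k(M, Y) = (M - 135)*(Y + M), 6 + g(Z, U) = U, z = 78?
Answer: 16702706/651 ≈ 25657.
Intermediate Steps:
g(Z, U) = -6 + U
k(M, Y) = (-135 + M)*(M + Y)
O = -1/651 (O = 1/((-6 - 15) + ((-75)² - 135*(-75) - 135*78 - 75*78)) = 1/(-21 + (5625 + 10125 - 10530 - 5850)) = 1/(-21 - 630) = 1/(-651) = -1/651 ≈ -0.0015361)
O - (-7912 - 1*17745) = -1/651 - (-7912 - 1*17745) = -1/651 - (-7912 - 17745) = -1/651 - 1*(-25657) = -1/651 + 25657 = 16702706/651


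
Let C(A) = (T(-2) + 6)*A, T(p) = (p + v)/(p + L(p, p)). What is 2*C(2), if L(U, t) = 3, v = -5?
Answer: -4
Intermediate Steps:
T(p) = (-5 + p)/(3 + p) (T(p) = (p - 5)/(p + 3) = (-5 + p)/(3 + p))
C(A) = -A (C(A) = ((-5 - 2)/(3 - 2) + 6)*A = (-7/1 + 6)*A = (1*(-7) + 6)*A = (-7 + 6)*A = -A)
2*C(2) = 2*(-1*2) = 2*(-2) = -4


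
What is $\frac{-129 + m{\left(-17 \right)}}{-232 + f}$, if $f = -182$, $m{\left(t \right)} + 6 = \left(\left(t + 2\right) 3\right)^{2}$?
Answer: $- \frac{105}{23} \approx -4.5652$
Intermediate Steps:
$m{\left(t \right)} = -6 + \left(6 + 3 t\right)^{2}$ ($m{\left(t \right)} = -6 + \left(\left(t + 2\right) 3\right)^{2} = -6 + \left(\left(2 + t\right) 3\right)^{2} = -6 + \left(6 + 3 t\right)^{2}$)
$\frac{-129 + m{\left(-17 \right)}}{-232 + f} = \frac{-129 - \left(6 - 9 \left(2 - 17\right)^{2}\right)}{-232 - 182} = \frac{-129 - \left(6 - 9 \left(-15\right)^{2}\right)}{-414} = \left(-129 + \left(-6 + 9 \cdot 225\right)\right) \left(- \frac{1}{414}\right) = \left(-129 + \left(-6 + 2025\right)\right) \left(- \frac{1}{414}\right) = \left(-129 + 2019\right) \left(- \frac{1}{414}\right) = 1890 \left(- \frac{1}{414}\right) = - \frac{105}{23}$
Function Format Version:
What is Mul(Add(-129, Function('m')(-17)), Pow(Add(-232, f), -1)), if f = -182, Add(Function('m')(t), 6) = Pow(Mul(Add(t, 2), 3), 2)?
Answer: Rational(-105, 23) ≈ -4.5652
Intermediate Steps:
Function('m')(t) = Add(-6, Pow(Add(6, Mul(3, t)), 2)) (Function('m')(t) = Add(-6, Pow(Mul(Add(t, 2), 3), 2)) = Add(-6, Pow(Mul(Add(2, t), 3), 2)) = Add(-6, Pow(Add(6, Mul(3, t)), 2)))
Mul(Add(-129, Function('m')(-17)), Pow(Add(-232, f), -1)) = Mul(Add(-129, Add(-6, Mul(9, Pow(Add(2, -17), 2)))), Pow(Add(-232, -182), -1)) = Mul(Add(-129, Add(-6, Mul(9, Pow(-15, 2)))), Pow(-414, -1)) = Mul(Add(-129, Add(-6, Mul(9, 225))), Rational(-1, 414)) = Mul(Add(-129, Add(-6, 2025)), Rational(-1, 414)) = Mul(Add(-129, 2019), Rational(-1, 414)) = Mul(1890, Rational(-1, 414)) = Rational(-105, 23)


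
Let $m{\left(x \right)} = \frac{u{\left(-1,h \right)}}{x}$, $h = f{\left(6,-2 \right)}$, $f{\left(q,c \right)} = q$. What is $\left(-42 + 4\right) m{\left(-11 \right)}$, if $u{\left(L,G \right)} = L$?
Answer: $- \frac{38}{11} \approx -3.4545$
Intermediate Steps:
$h = 6$
$m{\left(x \right)} = - \frac{1}{x}$
$\left(-42 + 4\right) m{\left(-11 \right)} = \left(-42 + 4\right) \left(- \frac{1}{-11}\right) = - 38 \left(\left(-1\right) \left(- \frac{1}{11}\right)\right) = \left(-38\right) \frac{1}{11} = - \frac{38}{11}$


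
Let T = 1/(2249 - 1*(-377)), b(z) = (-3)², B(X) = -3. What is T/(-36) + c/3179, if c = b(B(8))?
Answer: 847645/300529944 ≈ 0.0028205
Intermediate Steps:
b(z) = 9
c = 9
T = 1/2626 (T = 1/(2249 + 377) = 1/2626 ≈ 0.00038081)
T/(-36) + c/3179 = (1/2626)/(-36) + 9/3179 = (1/2626)*(-1/36) + 9*(1/3179) = -1/94536 + 9/3179 = 847645/300529944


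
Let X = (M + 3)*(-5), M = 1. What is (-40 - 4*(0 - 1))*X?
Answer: 720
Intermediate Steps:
X = -20 (X = (1 + 3)*(-5) = 4*(-5) = -20)
(-40 - 4*(0 - 1))*X = (-40 - 4*(0 - 1))*(-20) = (-40 - 4*(-1))*(-20) = (-40 + 4)*(-20) = -36*(-20) = 720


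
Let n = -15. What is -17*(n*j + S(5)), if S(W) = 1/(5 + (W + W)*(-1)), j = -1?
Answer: -1258/5 ≈ -251.60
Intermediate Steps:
S(W) = 1/(5 - 2*W) (S(W) = 1/(5 + (2*W)*(-1)) = 1/(5 - 2*W))
-17*(n*j + S(5)) = -17*(-15*(-1) - 1/(-5 + 2*5)) = -17*(15 - 1/(-5 + 10)) = -17*(15 - 1/5) = -17*(15 - 1*⅕) = -17*(15 - ⅕) = -17*74/5 = -1258/5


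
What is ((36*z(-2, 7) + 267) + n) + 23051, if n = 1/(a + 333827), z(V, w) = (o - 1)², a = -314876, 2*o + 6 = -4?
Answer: 466459915/18951 ≈ 24614.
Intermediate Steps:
o = -5 (o = -3 + (½)*(-4) = -3 - 2 = -5)
z(V, w) = 36 (z(V, w) = (-5 - 1)² = (-6)² = 36)
n = 1/18951 (n = 1/(-314876 + 333827) = 1/18951 ≈ 5.2768e-5)
((36*z(-2, 7) + 267) + n) + 23051 = ((36*36 + 267) + 1/18951) + 23051 = ((1296 + 267) + 1/18951) + 23051 = (1563 + 1/18951) + 23051 = 29620414/18951 + 23051 = 466459915/18951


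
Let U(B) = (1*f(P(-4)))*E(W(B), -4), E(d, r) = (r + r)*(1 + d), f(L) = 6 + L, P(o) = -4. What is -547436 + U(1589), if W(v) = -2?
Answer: -547420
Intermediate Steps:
E(d, r) = 2*r*(1 + d) (E(d, r) = (2*r)*(1 + d) = 2*r*(1 + d))
U(B) = 16 (U(B) = (1*(6 - 4))*(2*(-4)*(1 - 2)) = (1*2)*(2*(-4)*(-1)) = 2*8 = 16)
-547436 + U(1589) = -547436 + 16 = -547420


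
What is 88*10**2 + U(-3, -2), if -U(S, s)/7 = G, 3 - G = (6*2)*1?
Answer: 8863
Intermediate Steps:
G = -9 (G = 3 - 6*2 = 3 - 12 = -9)
U(S, s) = 63 (U(S, s) = -7*(-9) = 63)
88*10**2 + U(-3, -2) = 88*10**2 + 63 = 88*100 + 63 = 8800 + 63 = 8863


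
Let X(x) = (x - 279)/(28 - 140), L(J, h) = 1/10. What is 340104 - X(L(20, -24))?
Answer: 380913691/1120 ≈ 3.4010e+5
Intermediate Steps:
L(J, h) = ⅒
X(x) = 279/112 - x/112 (X(x) = (-279 + x)/(-112) = (-279 + x)*(-1/112) = 279/112 - x/112)
340104 - X(L(20, -24)) = 340104 - (279/112 - 1/112*⅒) = 340104 - (279/112 - 1/1120) = 340104 - 1*2789/1120 = 340104 - 2789/1120 = 380913691/1120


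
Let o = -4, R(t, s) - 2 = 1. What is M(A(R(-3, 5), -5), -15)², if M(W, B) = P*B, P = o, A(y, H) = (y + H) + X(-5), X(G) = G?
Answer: 3600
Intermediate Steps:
R(t, s) = 3 (R(t, s) = 2 + 1 = 3)
A(y, H) = -5 + H + y (A(y, H) = (y + H) - 5 = (H + y) - 5 = -5 + H + y)
P = -4
M(W, B) = -4*B
M(A(R(-3, 5), -5), -15)² = (-4*(-15))² = 60² = 3600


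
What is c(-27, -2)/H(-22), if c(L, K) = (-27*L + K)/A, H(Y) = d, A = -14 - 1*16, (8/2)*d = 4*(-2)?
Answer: 727/60 ≈ 12.117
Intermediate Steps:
d = -2 (d = (4*(-2))/4 = (¼)*(-8) = -2)
A = -30 (A = -14 - 16 = -30)
H(Y) = -2
c(L, K) = -K/30 + 9*L/10 (c(L, K) = (-27*L + K)/(-30) = (K - 27*L)*(-1/30) = -K/30 + 9*L/10)
c(-27, -2)/H(-22) = (-1/30*(-2) + (9/10)*(-27))/(-2) = (1/15 - 243/10)*(-½) = -727/30*(-½) = 727/60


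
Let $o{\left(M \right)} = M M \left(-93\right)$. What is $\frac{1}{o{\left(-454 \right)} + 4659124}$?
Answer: $- \frac{1}{14509664} \approx -6.892 \cdot 10^{-8}$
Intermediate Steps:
$o{\left(M \right)} = - 93 M^{2}$ ($o{\left(M \right)} = M^{2} \left(-93\right) = - 93 M^{2}$)
$\frac{1}{o{\left(-454 \right)} + 4659124} = \frac{1}{- 93 \left(-454\right)^{2} + 4659124} = \frac{1}{\left(-93\right) 206116 + 4659124} = \frac{1}{-19168788 + 4659124} = \frac{1}{-14509664} = - \frac{1}{14509664}$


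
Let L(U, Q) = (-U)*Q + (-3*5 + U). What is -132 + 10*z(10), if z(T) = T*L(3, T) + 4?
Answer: -4292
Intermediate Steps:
L(U, Q) = -15 + U - Q*U (L(U, Q) = -Q*U + (-15 + U) = -15 + U - Q*U)
z(T) = 4 + T*(-12 - 3*T) (z(T) = T*(-15 + 3 - 1*T*3) + 4 = T*(-15 + 3 - 3*T) + 4 = T*(-12 - 3*T) + 4 = 4 + T*(-12 - 3*T))
-132 + 10*z(10) = -132 + 10*(4 - 3*10*(4 + 10)) = -132 + 10*(4 - 3*10*14) = -132 + 10*(4 - 420) = -132 + 10*(-416) = -132 - 4160 = -4292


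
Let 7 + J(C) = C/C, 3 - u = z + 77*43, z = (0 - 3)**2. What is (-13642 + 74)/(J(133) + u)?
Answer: 13568/3323 ≈ 4.0831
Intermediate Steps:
z = 9 (z = (-3)**2 = 9)
u = -3317 (u = 3 - (9 + 77*43) = 3 - (9 + 3311) = 3 - 1*3320 = 3 - 3320 = -3317)
J(C) = -6 (J(C) = -7 + C/C = -7 + 1 = -6)
(-13642 + 74)/(J(133) + u) = (-13642 + 74)/(-6 - 3317) = -13568/(-3323) = -13568*(-1/3323) = 13568/3323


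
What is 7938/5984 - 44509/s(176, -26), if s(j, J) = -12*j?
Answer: 804281/35904 ≈ 22.401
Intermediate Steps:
7938/5984 - 44509/s(176, -26) = 7938/5984 - 44509/((-12*176)) = 7938*(1/5984) - 44509/(-2112) = 3969/2992 - 44509*(-1/2112) = 3969/2992 + 44509/2112 = 804281/35904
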